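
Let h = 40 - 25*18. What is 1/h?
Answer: -1/410 ≈ -0.0024390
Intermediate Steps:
h = -410 (h = 40 - 450 = -410)
1/h = 1/(-410) = -1/410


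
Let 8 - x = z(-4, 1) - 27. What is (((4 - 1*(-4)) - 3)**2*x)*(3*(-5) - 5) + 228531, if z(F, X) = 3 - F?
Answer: 214531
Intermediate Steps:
x = 28 (x = 8 - ((3 - 1*(-4)) - 27) = 8 - ((3 + 4) - 27) = 8 - (7 - 27) = 8 - 1*(-20) = 8 + 20 = 28)
(((4 - 1*(-4)) - 3)**2*x)*(3*(-5) - 5) + 228531 = (((4 - 1*(-4)) - 3)**2*28)*(3*(-5) - 5) + 228531 = (((4 + 4) - 3)**2*28)*(-15 - 5) + 228531 = ((8 - 3)**2*28)*(-20) + 228531 = (5**2*28)*(-20) + 228531 = (25*28)*(-20) + 228531 = 700*(-20) + 228531 = -14000 + 228531 = 214531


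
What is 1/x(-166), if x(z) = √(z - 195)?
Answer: -I/19 ≈ -0.052632*I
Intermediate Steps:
x(z) = √(-195 + z)
1/x(-166) = 1/(√(-195 - 166)) = 1/(√(-361)) = 1/(19*I) = -I/19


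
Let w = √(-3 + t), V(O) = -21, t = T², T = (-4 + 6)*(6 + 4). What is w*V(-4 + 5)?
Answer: -21*√397 ≈ -418.42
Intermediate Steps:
T = 20 (T = 2*10 = 20)
t = 400 (t = 20² = 400)
w = √397 (w = √(-3 + 400) = √397 ≈ 19.925)
w*V(-4 + 5) = √397*(-21) = -21*√397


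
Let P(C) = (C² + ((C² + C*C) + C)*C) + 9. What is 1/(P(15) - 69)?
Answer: 1/7140 ≈ 0.00014006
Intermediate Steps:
P(C) = 9 + C² + C*(C + 2*C²) (P(C) = (C² + ((C² + C²) + C)*C) + 9 = (C² + (2*C² + C)*C) + 9 = (C² + (C + 2*C²)*C) + 9 = (C² + C*(C + 2*C²)) + 9 = 9 + C² + C*(C + 2*C²))
1/(P(15) - 69) = 1/((9 + 2*15² + 2*15³) - 69) = 1/((9 + 2*225 + 2*3375) - 69) = 1/((9 + 450 + 6750) - 69) = 1/(7209 - 69) = 1/7140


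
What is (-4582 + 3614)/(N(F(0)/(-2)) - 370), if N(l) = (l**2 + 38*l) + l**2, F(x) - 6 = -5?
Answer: 1936/777 ≈ 2.4916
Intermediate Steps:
F(x) = 1 (F(x) = 6 - 5 = 1)
N(l) = 2*l**2 + 38*l
(-4582 + 3614)/(N(F(0)/(-2)) - 370) = (-4582 + 3614)/(2*(1/(-2))*(19 + 1/(-2)) - 370) = -968/(2*(1*(-1/2))*(19 + 1*(-1/2)) - 370) = -968/(2*(-1/2)*(19 - 1/2) - 370) = -968/(2*(-1/2)*(37/2) - 370) = -968/(-37/2 - 370) = -968/(-777/2) = -968*(-2/777) = 1936/777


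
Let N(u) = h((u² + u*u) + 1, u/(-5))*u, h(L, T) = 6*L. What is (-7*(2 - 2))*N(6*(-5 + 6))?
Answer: 0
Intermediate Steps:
N(u) = u*(6 + 12*u²) (N(u) = (6*((u² + u*u) + 1))*u = (6*((u² + u²) + 1))*u = (6*(2*u² + 1))*u = (6*(1 + 2*u²))*u = (6 + 12*u²)*u = u*(6 + 12*u²))
(-7*(2 - 2))*N(6*(-5 + 6)) = (-7*(2 - 2))*(6*(6*(-5 + 6)) + 12*(6*(-5 + 6))³) = (-7*0)*(6*(6*1) + 12*(6*1)³) = 0*(6*6 + 12*6³) = 0*(36 + 12*216) = 0*(36 + 2592) = 0*2628 = 0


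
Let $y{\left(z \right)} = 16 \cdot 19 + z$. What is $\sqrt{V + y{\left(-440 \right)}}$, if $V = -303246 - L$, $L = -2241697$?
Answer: $\sqrt{1938315} \approx 1392.2$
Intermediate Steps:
$V = 1938451$ ($V = -303246 - -2241697 = -303246 + 2241697 = 1938451$)
$y{\left(z \right)} = 304 + z$
$\sqrt{V + y{\left(-440 \right)}} = \sqrt{1938451 + \left(304 - 440\right)} = \sqrt{1938451 - 136} = \sqrt{1938315}$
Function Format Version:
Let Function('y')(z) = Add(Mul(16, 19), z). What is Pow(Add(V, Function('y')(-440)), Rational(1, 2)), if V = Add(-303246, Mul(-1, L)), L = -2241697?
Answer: Pow(1938315, Rational(1, 2)) ≈ 1392.2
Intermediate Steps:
V = 1938451 (V = Add(-303246, Mul(-1, -2241697)) = Add(-303246, 2241697) = 1938451)
Function('y')(z) = Add(304, z)
Pow(Add(V, Function('y')(-440)), Rational(1, 2)) = Pow(Add(1938451, Add(304, -440)), Rational(1, 2)) = Pow(Add(1938451, -136), Rational(1, 2)) = Pow(1938315, Rational(1, 2))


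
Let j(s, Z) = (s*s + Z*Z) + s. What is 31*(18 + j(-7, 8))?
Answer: 3844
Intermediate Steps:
j(s, Z) = s + Z² + s² (j(s, Z) = (s² + Z²) + s = (Z² + s²) + s = s + Z² + s²)
31*(18 + j(-7, 8)) = 31*(18 + (-7 + 8² + (-7)²)) = 31*(18 + (-7 + 64 + 49)) = 31*(18 + 106) = 31*124 = 3844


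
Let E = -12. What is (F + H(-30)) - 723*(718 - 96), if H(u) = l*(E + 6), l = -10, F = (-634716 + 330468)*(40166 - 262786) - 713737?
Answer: 67730526377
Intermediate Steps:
F = 67730976023 (F = -304248*(-222620) - 713737 = 67731689760 - 713737 = 67730976023)
H(u) = 60 (H(u) = -10*(-12 + 6) = -10*(-6) = 60)
(F + H(-30)) - 723*(718 - 96) = (67730976023 + 60) - 723*(718 - 96) = 67730976083 - 723*622 = 67730976083 - 449706 = 67730526377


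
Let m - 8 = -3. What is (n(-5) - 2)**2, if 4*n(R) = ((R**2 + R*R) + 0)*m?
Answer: 14641/4 ≈ 3660.3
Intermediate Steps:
m = 5 (m = 8 - 3 = 5)
n(R) = 5*R**2/2 (n(R) = (((R**2 + R*R) + 0)*5)/4 = (((R**2 + R**2) + 0)*5)/4 = ((2*R**2 + 0)*5)/4 = ((2*R**2)*5)/4 = (10*R**2)/4 = 5*R**2/2)
(n(-5) - 2)**2 = ((5/2)*(-5)**2 - 2)**2 = ((5/2)*25 - 2)**2 = (125/2 - 2)**2 = (121/2)**2 = 14641/4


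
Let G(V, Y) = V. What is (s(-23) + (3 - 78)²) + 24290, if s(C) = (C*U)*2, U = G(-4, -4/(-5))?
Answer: 30099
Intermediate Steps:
U = -4
s(C) = -8*C (s(C) = (C*(-4))*2 = -4*C*2 = -8*C)
(s(-23) + (3 - 78)²) + 24290 = (-8*(-23) + (3 - 78)²) + 24290 = (184 + (-75)²) + 24290 = (184 + 5625) + 24290 = 5809 + 24290 = 30099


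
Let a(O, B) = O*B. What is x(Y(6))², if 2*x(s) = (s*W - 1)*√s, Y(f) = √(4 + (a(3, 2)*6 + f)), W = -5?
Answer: 115 + 1151*√46/4 ≈ 2066.6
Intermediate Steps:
a(O, B) = B*O
Y(f) = √(40 + f) (Y(f) = √(4 + ((2*3)*6 + f)) = √(4 + (6*6 + f)) = √(4 + (36 + f)) = √(40 + f))
x(s) = √s*(-1 - 5*s)/2 (x(s) = ((s*(-5) - 1)*√s)/2 = ((-5*s - 1)*√s)/2 = ((-1 - 5*s)*√s)/2 = (√s*(-1 - 5*s))/2 = √s*(-1 - 5*s)/2)
x(Y(6))² = (√(√(40 + 6))*(-1 - 5*√(40 + 6))/2)² = (√(√46)*(-1 - 5*√46)/2)² = (46^(¼)*(-1 - 5*√46)/2)² = √46*(-1 - 5*√46)²/4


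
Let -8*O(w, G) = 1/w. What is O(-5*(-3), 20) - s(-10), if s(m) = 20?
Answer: -2401/120 ≈ -20.008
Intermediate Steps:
O(w, G) = -1/(8*w)
O(-5*(-3), 20) - s(-10) = -1/(8*((-5*(-3)))) - 1*20 = -1/8/15 - 20 = -1/8*1/15 - 20 = -1/120 - 20 = -2401/120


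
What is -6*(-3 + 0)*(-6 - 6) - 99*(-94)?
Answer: 9090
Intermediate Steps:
-6*(-3 + 0)*(-6 - 6) - 99*(-94) = -(-18)*(-12) + 9306 = -6*36 + 9306 = -216 + 9306 = 9090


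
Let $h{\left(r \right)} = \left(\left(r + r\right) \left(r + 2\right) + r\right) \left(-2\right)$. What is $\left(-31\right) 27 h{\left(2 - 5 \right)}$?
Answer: $5022$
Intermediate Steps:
$h{\left(r \right)} = - 2 r - 4 r \left(2 + r\right)$ ($h{\left(r \right)} = \left(2 r \left(2 + r\right) + r\right) \left(-2\right) = \left(r + 2 r \left(2 + r\right)\right) \left(-2\right) = - 2 r - 4 r \left(2 + r\right)$)
$\left(-31\right) 27 h{\left(2 - 5 \right)} = \left(-31\right) 27 \left(- 2 \left(2 - 5\right) \left(5 + 2 \left(2 - 5\right)\right)\right) = - 837 \left(\left(-2\right) \left(-3\right) \left(5 + 2 \left(-3\right)\right)\right) = - 837 \left(\left(-2\right) \left(-3\right) \left(5 - 6\right)\right) = - 837 \left(\left(-2\right) \left(-3\right) \left(-1\right)\right) = \left(-837\right) \left(-6\right) = 5022$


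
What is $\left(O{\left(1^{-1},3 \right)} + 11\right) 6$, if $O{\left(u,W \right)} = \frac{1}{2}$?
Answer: $69$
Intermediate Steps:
$O{\left(u,W \right)} = \frac{1}{2}$
$\left(O{\left(1^{-1},3 \right)} + 11\right) 6 = \left(\frac{1}{2} + 11\right) 6 = \frac{23}{2} \cdot 6 = 69$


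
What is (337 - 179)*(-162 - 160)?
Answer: -50876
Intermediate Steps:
(337 - 179)*(-162 - 160) = 158*(-322) = -50876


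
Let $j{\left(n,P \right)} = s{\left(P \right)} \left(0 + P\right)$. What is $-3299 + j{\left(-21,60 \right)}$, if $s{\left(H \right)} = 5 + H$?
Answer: $601$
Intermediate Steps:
$j{\left(n,P \right)} = P \left(5 + P\right)$ ($j{\left(n,P \right)} = \left(5 + P\right) \left(0 + P\right) = \left(5 + P\right) P = P \left(5 + P\right)$)
$-3299 + j{\left(-21,60 \right)} = -3299 + 60 \left(5 + 60\right) = -3299 + 60 \cdot 65 = -3299 + 3900 = 601$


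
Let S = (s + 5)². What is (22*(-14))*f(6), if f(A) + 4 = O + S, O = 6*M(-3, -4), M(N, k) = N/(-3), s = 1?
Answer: -11704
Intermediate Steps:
M(N, k) = -N/3 (M(N, k) = N*(-⅓) = -N/3)
S = 36 (S = (1 + 5)² = 6² = 36)
O = 6 (O = 6*(-⅓*(-3)) = 6*1 = 6)
f(A) = 38 (f(A) = -4 + (6 + 36) = -4 + 42 = 38)
(22*(-14))*f(6) = (22*(-14))*38 = -308*38 = -11704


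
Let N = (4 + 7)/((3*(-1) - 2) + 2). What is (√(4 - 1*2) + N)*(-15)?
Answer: 55 - 15*√2 ≈ 33.787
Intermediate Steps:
N = -11/3 (N = 11/((-3 - 2) + 2) = 11/(-5 + 2) = 11/(-3) = 11*(-⅓) = -11/3 ≈ -3.6667)
(√(4 - 1*2) + N)*(-15) = (√(4 - 1*2) - 11/3)*(-15) = (√(4 - 2) - 11/3)*(-15) = (√2 - 11/3)*(-15) = (-11/3 + √2)*(-15) = 55 - 15*√2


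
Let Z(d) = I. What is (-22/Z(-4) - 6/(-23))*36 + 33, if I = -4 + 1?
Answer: 7047/23 ≈ 306.39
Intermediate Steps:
I = -3
Z(d) = -3
(-22/Z(-4) - 6/(-23))*36 + 33 = (-22/(-3) - 6/(-23))*36 + 33 = (-22*(-⅓) - 6*(-1/23))*36 + 33 = (22/3 + 6/23)*36 + 33 = (524/69)*36 + 33 = 6288/23 + 33 = 7047/23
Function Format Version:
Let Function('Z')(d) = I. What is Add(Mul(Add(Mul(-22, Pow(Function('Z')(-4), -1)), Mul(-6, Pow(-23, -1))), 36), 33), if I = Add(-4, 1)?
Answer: Rational(7047, 23) ≈ 306.39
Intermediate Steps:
I = -3
Function('Z')(d) = -3
Add(Mul(Add(Mul(-22, Pow(Function('Z')(-4), -1)), Mul(-6, Pow(-23, -1))), 36), 33) = Add(Mul(Add(Mul(-22, Pow(-3, -1)), Mul(-6, Pow(-23, -1))), 36), 33) = Add(Mul(Add(Mul(-22, Rational(-1, 3)), Mul(-6, Rational(-1, 23))), 36), 33) = Add(Mul(Add(Rational(22, 3), Rational(6, 23)), 36), 33) = Add(Mul(Rational(524, 69), 36), 33) = Add(Rational(6288, 23), 33) = Rational(7047, 23)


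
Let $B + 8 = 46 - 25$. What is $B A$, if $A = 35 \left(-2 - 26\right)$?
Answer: $-12740$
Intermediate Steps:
$B = 13$ ($B = -8 + \left(46 - 25\right) = -8 + 21 = 13$)
$A = -980$ ($A = 35 \left(-28\right) = -980$)
$B A = 13 \left(-980\right) = -12740$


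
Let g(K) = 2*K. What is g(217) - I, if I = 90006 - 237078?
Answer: 147506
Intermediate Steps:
I = -147072
g(217) - I = 2*217 - 1*(-147072) = 434 + 147072 = 147506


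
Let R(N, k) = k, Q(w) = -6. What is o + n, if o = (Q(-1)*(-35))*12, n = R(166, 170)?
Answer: 2690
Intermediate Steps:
n = 170
o = 2520 (o = -6*(-35)*12 = 210*12 = 2520)
o + n = 2520 + 170 = 2690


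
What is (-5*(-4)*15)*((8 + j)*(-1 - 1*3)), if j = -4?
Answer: -4800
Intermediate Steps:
(-5*(-4)*15)*((8 + j)*(-1 - 1*3)) = (-5*(-4)*15)*((8 - 4)*(-1 - 1*3)) = (20*15)*(4*(-1 - 3)) = 300*(4*(-4)) = 300*(-16) = -4800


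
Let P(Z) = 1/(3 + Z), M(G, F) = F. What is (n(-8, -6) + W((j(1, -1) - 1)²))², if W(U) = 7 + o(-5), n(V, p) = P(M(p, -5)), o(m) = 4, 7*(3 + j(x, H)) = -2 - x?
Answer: 441/4 ≈ 110.25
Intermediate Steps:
j(x, H) = -23/7 - x/7 (j(x, H) = -3 + (-2 - x)/7 = -3 + (-2/7 - x/7) = -23/7 - x/7)
n(V, p) = -½ (n(V, p) = 1/(3 - 5) = 1/(-2) = -½)
W(U) = 11 (W(U) = 7 + 4 = 11)
(n(-8, -6) + W((j(1, -1) - 1)²))² = (-½ + 11)² = (21/2)² = 441/4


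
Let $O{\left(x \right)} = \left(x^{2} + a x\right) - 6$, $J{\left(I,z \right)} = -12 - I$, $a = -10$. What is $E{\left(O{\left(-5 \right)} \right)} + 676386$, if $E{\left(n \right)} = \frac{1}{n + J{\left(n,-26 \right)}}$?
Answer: $\frac{8116631}{12} \approx 6.7639 \cdot 10^{5}$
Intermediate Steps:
$O{\left(x \right)} = -6 + x^{2} - 10 x$ ($O{\left(x \right)} = \left(x^{2} - 10 x\right) - 6 = -6 + x^{2} - 10 x$)
$E{\left(n \right)} = - \frac{1}{12}$ ($E{\left(n \right)} = \frac{1}{n - \left(12 + n\right)} = \frac{1}{-12} = - \frac{1}{12}$)
$E{\left(O{\left(-5 \right)} \right)} + 676386 = - \frac{1}{12} + 676386 = \frac{8116631}{12}$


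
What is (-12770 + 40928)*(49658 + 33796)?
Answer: 2349897732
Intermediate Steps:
(-12770 + 40928)*(49658 + 33796) = 28158*83454 = 2349897732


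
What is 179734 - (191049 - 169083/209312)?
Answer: -2368196197/209312 ≈ -11314.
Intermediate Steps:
179734 - (191049 - 169083/209312) = 179734 - 1*39988679205/209312 = 179734 - 39988679205/209312 = -2368196197/209312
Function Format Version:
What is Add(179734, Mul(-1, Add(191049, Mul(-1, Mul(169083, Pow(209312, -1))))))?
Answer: Rational(-2368196197, 209312) ≈ -11314.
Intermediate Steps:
Add(179734, Mul(-1, Add(191049, Mul(-1, Mul(169083, Pow(209312, -1)))))) = Add(179734, Mul(-1, Add(191049, Mul(-1, Mul(169083, Rational(1, 209312)))))) = Add(179734, Mul(-1, Add(191049, Mul(-1, Rational(169083, 209312))))) = Add(179734, Mul(-1, Add(191049, Rational(-169083, 209312)))) = Add(179734, Mul(-1, Rational(39988679205, 209312))) = Add(179734, Rational(-39988679205, 209312)) = Rational(-2368196197, 209312)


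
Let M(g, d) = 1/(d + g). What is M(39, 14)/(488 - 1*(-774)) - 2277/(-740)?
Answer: 76150081/24747820 ≈ 3.0770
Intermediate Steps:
M(39, 14)/(488 - 1*(-774)) - 2277/(-740) = 1/((14 + 39)*(488 - 1*(-774))) - 2277/(-740) = 1/(53*(488 + 774)) - 2277*(-1/740) = (1/53)/1262 + 2277/740 = (1/53)*(1/1262) + 2277/740 = 1/66886 + 2277/740 = 76150081/24747820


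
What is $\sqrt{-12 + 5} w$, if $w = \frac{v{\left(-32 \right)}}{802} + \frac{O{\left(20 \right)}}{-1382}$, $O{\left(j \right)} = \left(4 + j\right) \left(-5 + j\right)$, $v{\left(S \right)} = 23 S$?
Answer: $- \frac{326468 i \sqrt{7}}{277091} \approx - 3.1172 i$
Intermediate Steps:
$O{\left(j \right)} = \left(-5 + j\right) \left(4 + j\right)$
$w = - \frac{326468}{277091}$ ($w = \frac{23 \left(-32\right)}{802} + \frac{-20 + 20^{2} - 20}{-1382} = \left(-736\right) \frac{1}{802} + \left(-20 + 400 - 20\right) \left(- \frac{1}{1382}\right) = - \frac{368}{401} + 360 \left(- \frac{1}{1382}\right) = - \frac{368}{401} - \frac{180}{691} = - \frac{326468}{277091} \approx -1.1782$)
$\sqrt{-12 + 5} w = \sqrt{-12 + 5} \left(- \frac{326468}{277091}\right) = \sqrt{-7} \left(- \frac{326468}{277091}\right) = i \sqrt{7} \left(- \frac{326468}{277091}\right) = - \frac{326468 i \sqrt{7}}{277091}$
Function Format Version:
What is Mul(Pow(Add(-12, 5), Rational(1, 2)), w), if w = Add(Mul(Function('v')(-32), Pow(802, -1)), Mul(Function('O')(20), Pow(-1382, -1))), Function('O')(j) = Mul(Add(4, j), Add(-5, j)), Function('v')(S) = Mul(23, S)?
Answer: Mul(Rational(-326468, 277091), I, Pow(7, Rational(1, 2))) ≈ Mul(-3.1172, I)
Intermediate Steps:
Function('O')(j) = Mul(Add(-5, j), Add(4, j))
w = Rational(-326468, 277091) (w = Add(Mul(Mul(23, -32), Pow(802, -1)), Mul(Add(-20, Pow(20, 2), Mul(-1, 20)), Pow(-1382, -1))) = Add(Mul(-736, Rational(1, 802)), Mul(Add(-20, 400, -20), Rational(-1, 1382))) = Add(Rational(-368, 401), Mul(360, Rational(-1, 1382))) = Add(Rational(-368, 401), Rational(-180, 691)) = Rational(-326468, 277091) ≈ -1.1782)
Mul(Pow(Add(-12, 5), Rational(1, 2)), w) = Mul(Pow(Add(-12, 5), Rational(1, 2)), Rational(-326468, 277091)) = Mul(Pow(-7, Rational(1, 2)), Rational(-326468, 277091)) = Mul(Mul(I, Pow(7, Rational(1, 2))), Rational(-326468, 277091)) = Mul(Rational(-326468, 277091), I, Pow(7, Rational(1, 2)))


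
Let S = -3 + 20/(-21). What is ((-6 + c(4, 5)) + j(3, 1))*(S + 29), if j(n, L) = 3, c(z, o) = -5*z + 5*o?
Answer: 1052/21 ≈ 50.095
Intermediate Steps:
S = -83/21 (S = -3 + 20*(-1/21) = -3 - 20/21 = -83/21 ≈ -3.9524)
((-6 + c(4, 5)) + j(3, 1))*(S + 29) = ((-6 + (-5*4 + 5*5)) + 3)*(-83/21 + 29) = ((-6 + (-20 + 25)) + 3)*(526/21) = ((-6 + 5) + 3)*(526/21) = (-1 + 3)*(526/21) = 2*(526/21) = 1052/21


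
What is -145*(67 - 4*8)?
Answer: -5075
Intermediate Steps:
-145*(67 - 4*8) = -145*(67 - 32) = -145*35 = -5075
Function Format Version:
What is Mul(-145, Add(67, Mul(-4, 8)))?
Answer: -5075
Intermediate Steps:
Mul(-145, Add(67, Mul(-4, 8))) = Mul(-145, Add(67, -32)) = Mul(-145, 35) = -5075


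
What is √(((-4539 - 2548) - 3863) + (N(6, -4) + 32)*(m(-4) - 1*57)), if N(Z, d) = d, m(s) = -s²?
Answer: I*√12994 ≈ 113.99*I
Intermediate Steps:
√(((-4539 - 2548) - 3863) + (N(6, -4) + 32)*(m(-4) - 1*57)) = √(((-4539 - 2548) - 3863) + (-4 + 32)*(-1*(-4)² - 1*57)) = √((-7087 - 3863) + 28*(-1*16 - 57)) = √(-10950 + 28*(-16 - 57)) = √(-10950 + 28*(-73)) = √(-10950 - 2044) = √(-12994) = I*√12994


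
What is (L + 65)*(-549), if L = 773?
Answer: -460062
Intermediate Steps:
(L + 65)*(-549) = (773 + 65)*(-549) = 838*(-549) = -460062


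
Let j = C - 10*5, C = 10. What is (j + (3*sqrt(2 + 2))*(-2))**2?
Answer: 2704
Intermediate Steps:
j = -40 (j = 10 - 10*5 = 10 - 50 = -40)
(j + (3*sqrt(2 + 2))*(-2))**2 = (-40 + (3*sqrt(2 + 2))*(-2))**2 = (-40 + (3*sqrt(4))*(-2))**2 = (-40 + (3*2)*(-2))**2 = (-40 + 6*(-2))**2 = (-40 - 12)**2 = (-52)**2 = 2704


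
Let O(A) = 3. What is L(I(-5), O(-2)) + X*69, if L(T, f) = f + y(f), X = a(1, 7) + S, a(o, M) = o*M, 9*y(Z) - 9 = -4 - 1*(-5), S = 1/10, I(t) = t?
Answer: 44461/90 ≈ 494.01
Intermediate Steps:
S = ⅒ (S = 1*(⅒) = ⅒ ≈ 0.10000)
y(Z) = 10/9 (y(Z) = 1 + (-4 - 1*(-5))/9 = 1 + (-4 + 5)/9 = 1 + (⅑)*1 = 1 + ⅑ = 10/9)
a(o, M) = M*o
X = 71/10 (X = 7*1 + ⅒ = 7 + ⅒ = 71/10 ≈ 7.1000)
L(T, f) = 10/9 + f (L(T, f) = f + 10/9 = 10/9 + f)
L(I(-5), O(-2)) + X*69 = (10/9 + 3) + (71/10)*69 = 37/9 + 4899/10 = 44461/90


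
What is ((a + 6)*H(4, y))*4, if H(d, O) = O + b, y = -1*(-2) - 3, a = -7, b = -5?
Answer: 24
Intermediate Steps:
y = -1 (y = 2 - 3 = -1)
H(d, O) = -5 + O (H(d, O) = O - 5 = -5 + O)
((a + 6)*H(4, y))*4 = ((-7 + 6)*(-5 - 1))*4 = -1*(-6)*4 = 6*4 = 24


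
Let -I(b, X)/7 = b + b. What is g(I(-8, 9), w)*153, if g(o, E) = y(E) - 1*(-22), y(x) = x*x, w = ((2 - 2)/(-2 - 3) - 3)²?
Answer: 15759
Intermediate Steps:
I(b, X) = -14*b (I(b, X) = -7*(b + b) = -14*b)
w = 9 (w = (0/(-5) - 3)² = (0*(-⅕) - 3)² = (0 - 3)² = (-3)² = 9)
y(x) = x²
g(o, E) = 22 + E² (g(o, E) = E² - 1*(-22) = E² + 22 = 22 + E²)
g(I(-8, 9), w)*153 = (22 + 9²)*153 = (22 + 81)*153 = 103*153 = 15759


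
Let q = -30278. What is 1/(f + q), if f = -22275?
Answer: -1/52553 ≈ -1.9028e-5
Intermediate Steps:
1/(f + q) = 1/(-22275 - 30278) = 1/(-52553) = -1/52553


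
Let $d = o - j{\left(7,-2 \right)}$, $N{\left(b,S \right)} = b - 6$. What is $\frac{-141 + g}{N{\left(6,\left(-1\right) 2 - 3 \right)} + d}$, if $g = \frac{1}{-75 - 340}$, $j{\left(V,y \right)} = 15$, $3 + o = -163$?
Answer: $\frac{58516}{75115} \approx 0.77902$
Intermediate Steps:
$o = -166$ ($o = -3 - 163 = -166$)
$N{\left(b,S \right)} = -6 + b$
$g = - \frac{1}{415}$ ($g = \frac{1}{-415} = - \frac{1}{415} \approx -0.0024096$)
$d = -181$ ($d = -166 - 15 = -181$)
$\frac{-141 + g}{N{\left(6,\left(-1\right) 2 - 3 \right)} + d} = \frac{-141 - \frac{1}{415}}{\left(-6 + 6\right) - 181} = - \frac{58516}{415 \left(0 - 181\right)} = - \frac{58516}{415 \left(-181\right)} = \left(- \frac{58516}{415}\right) \left(- \frac{1}{181}\right) = \frac{58516}{75115}$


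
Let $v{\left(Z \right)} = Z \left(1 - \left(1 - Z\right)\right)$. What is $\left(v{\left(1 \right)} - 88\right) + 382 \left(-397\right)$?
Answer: $-151741$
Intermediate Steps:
$v{\left(Z \right)} = Z^{2}$ ($v{\left(Z \right)} = Z \left(1 + \left(-1 + Z\right)\right) = Z Z = Z^{2}$)
$\left(v{\left(1 \right)} - 88\right) + 382 \left(-397\right) = \left(1^{2} - 88\right) + 382 \left(-397\right) = \left(1 - 88\right) - 151654 = -87 - 151654 = -151741$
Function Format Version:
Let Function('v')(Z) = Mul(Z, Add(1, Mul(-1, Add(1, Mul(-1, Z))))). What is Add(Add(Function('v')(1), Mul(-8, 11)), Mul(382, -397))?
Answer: -151741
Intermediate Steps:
Function('v')(Z) = Pow(Z, 2) (Function('v')(Z) = Mul(Z, Add(1, Add(-1, Z))) = Mul(Z, Z) = Pow(Z, 2))
Add(Add(Function('v')(1), Mul(-8, 11)), Mul(382, -397)) = Add(Add(Pow(1, 2), Mul(-8, 11)), Mul(382, -397)) = Add(Add(1, -88), -151654) = Add(-87, -151654) = -151741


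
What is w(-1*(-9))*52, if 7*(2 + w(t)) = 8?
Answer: -312/7 ≈ -44.571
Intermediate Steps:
w(t) = -6/7 (w(t) = -2 + (⅐)*8 = -2 + 8/7 = -6/7)
w(-1*(-9))*52 = -6/7*52 = -312/7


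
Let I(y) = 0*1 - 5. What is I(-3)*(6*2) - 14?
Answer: -74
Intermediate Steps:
I(y) = -5 (I(y) = 0 - 5 = -5)
I(-3)*(6*2) - 14 = -30*2 - 14 = -5*12 - 14 = -60 - 14 = -74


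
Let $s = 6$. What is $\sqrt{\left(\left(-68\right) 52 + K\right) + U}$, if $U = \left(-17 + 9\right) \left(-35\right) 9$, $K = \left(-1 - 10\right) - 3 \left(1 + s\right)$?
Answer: $2 i \sqrt{262} \approx 32.373 i$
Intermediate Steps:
$K = -32$ ($K = \left(-1 - 10\right) - 3 \left(1 + 6\right) = -11 - 21 = -32$)
$U = 2520$ ($U = \left(-8\right) \left(-35\right) 9 = 280 \cdot 9 = 2520$)
$\sqrt{\left(\left(-68\right) 52 + K\right) + U} = \sqrt{\left(\left(-68\right) 52 - 32\right) + 2520} = \sqrt{\left(-3536 - 32\right) + 2520} = \sqrt{-3568 + 2520} = \sqrt{-1048} = 2 i \sqrt{262}$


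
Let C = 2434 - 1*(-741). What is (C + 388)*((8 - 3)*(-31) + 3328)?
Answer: 11305399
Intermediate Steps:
C = 3175 (C = 2434 + 741 = 3175)
(C + 388)*((8 - 3)*(-31) + 3328) = (3175 + 388)*((8 - 3)*(-31) + 3328) = 3563*(5*(-31) + 3328) = 3563*(-155 + 3328) = 3563*3173 = 11305399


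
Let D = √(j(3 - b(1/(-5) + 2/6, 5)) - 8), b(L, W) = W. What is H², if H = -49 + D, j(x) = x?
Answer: (49 - I*√10)² ≈ 2391.0 - 309.9*I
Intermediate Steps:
D = I*√10 (D = √((3 - 1*5) - 8) = √((3 - 5) - 8) = √(-2 - 8) = √(-10) = I*√10 ≈ 3.1623*I)
H = -49 + I*√10 ≈ -49.0 + 3.1623*I
H² = (-49 + I*√10)²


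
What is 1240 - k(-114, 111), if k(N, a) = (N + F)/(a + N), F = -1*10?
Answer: 3596/3 ≈ 1198.7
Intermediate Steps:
F = -10
k(N, a) = (-10 + N)/(N + a) (k(N, a) = (N - 10)/(a + N) = (-10 + N)/(N + a))
1240 - k(-114, 111) = 1240 - (-10 - 114)/(-114 + 111) = 1240 - (-124)/(-3) = 1240 - (-1)*(-124)/3 = 1240 - 1*124/3 = 1240 - 124/3 = 3596/3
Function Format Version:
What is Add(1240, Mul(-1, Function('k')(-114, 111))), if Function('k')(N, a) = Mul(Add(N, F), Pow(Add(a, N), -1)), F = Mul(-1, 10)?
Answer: Rational(3596, 3) ≈ 1198.7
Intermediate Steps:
F = -10
Function('k')(N, a) = Mul(Pow(Add(N, a), -1), Add(-10, N)) (Function('k')(N, a) = Mul(Add(N, -10), Pow(Add(a, N), -1)) = Mul(Add(-10, N), Pow(Add(N, a), -1)) = Mul(Pow(Add(N, a), -1), Add(-10, N)))
Add(1240, Mul(-1, Function('k')(-114, 111))) = Add(1240, Mul(-1, Mul(Pow(Add(-114, 111), -1), Add(-10, -114)))) = Add(1240, Mul(-1, Mul(Pow(-3, -1), -124))) = Add(1240, Mul(-1, Mul(Rational(-1, 3), -124))) = Add(1240, Mul(-1, Rational(124, 3))) = Add(1240, Rational(-124, 3)) = Rational(3596, 3)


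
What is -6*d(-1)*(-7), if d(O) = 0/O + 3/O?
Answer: -126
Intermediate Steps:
d(O) = 3/O (d(O) = 0 + 3/O = 3/O)
-6*d(-1)*(-7) = -18/(-1)*(-7) = -18*(-1)*(-7) = -6*(-3)*(-7) = 18*(-7) = -126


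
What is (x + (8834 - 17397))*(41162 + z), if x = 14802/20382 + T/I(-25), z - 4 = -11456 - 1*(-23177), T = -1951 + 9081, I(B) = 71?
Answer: -107936470839918/241187 ≈ -4.4752e+8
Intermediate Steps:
T = 7130
z = 11725 (z = 4 + (-11456 - 1*(-23177)) = 4 + (-11456 + 23177) = 4 + 11721 = 11725)
x = 24395767/241187 (x = 14802/20382 + 7130/71 = 14802*(1/20382) + 7130*(1/71) = 2467/3397 + 7130/71 = 24395767/241187 ≈ 101.15)
(x + (8834 - 17397))*(41162 + z) = (24395767/241187 + (8834 - 17397))*(41162 + 11725) = (24395767/241187 - 8563)*52887 = -2040888514/241187*52887 = -107936470839918/241187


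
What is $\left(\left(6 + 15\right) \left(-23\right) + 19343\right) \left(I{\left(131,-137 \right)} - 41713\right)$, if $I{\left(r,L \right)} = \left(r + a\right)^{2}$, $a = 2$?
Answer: $-453092640$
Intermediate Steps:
$I{\left(r,L \right)} = \left(2 + r\right)^{2}$ ($I{\left(r,L \right)} = \left(r + 2\right)^{2} = \left(2 + r\right)^{2}$)
$\left(\left(6 + 15\right) \left(-23\right) + 19343\right) \left(I{\left(131,-137 \right)} - 41713\right) = \left(\left(6 + 15\right) \left(-23\right) + 19343\right) \left(\left(2 + 131\right)^{2} - 41713\right) = \left(21 \left(-23\right) + 19343\right) \left(133^{2} - 41713\right) = \left(-483 + 19343\right) \left(17689 - 41713\right) = 18860 \left(-24024\right) = -453092640$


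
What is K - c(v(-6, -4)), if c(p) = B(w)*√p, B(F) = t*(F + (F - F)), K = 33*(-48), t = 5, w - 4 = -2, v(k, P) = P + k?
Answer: -1584 - 10*I*√10 ≈ -1584.0 - 31.623*I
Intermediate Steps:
w = 2 (w = 4 - 2 = 2)
K = -1584
B(F) = 5*F (B(F) = 5*(F + (F - F)) = 5*(F + 0) = 5*F)
c(p) = 10*√p (c(p) = (5*2)*√p = 10*√p)
K - c(v(-6, -4)) = -1584 - 10*√(-4 - 6) = -1584 - 10*√(-10) = -1584 - 10*I*√10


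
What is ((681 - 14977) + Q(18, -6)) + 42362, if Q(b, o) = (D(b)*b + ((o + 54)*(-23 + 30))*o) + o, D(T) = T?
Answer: 26368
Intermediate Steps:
Q(b, o) = o + b**2 + o*(378 + 7*o) (Q(b, o) = (b*b + ((o + 54)*(-23 + 30))*o) + o = (b**2 + ((54 + o)*7)*o) + o = (b**2 + (378 + 7*o)*o) + o = (b**2 + o*(378 + 7*o)) + o = o + b**2 + o*(378 + 7*o))
((681 - 14977) + Q(18, -6)) + 42362 = ((681 - 14977) + (18**2 + 7*(-6)**2 + 379*(-6))) + 42362 = (-14296 + (324 + 7*36 - 2274)) + 42362 = (-14296 + (324 + 252 - 2274)) + 42362 = (-14296 - 1698) + 42362 = -15994 + 42362 = 26368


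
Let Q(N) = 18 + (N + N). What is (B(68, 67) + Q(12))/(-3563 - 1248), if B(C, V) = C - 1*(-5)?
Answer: -115/4811 ≈ -0.023904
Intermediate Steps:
Q(N) = 18 + 2*N
B(C, V) = 5 + C (B(C, V) = C + 5 = 5 + C)
(B(68, 67) + Q(12))/(-3563 - 1248) = ((5 + 68) + (18 + 2*12))/(-3563 - 1248) = (73 + (18 + 24))/(-4811) = (73 + 42)*(-1/4811) = 115*(-1/4811) = -115/4811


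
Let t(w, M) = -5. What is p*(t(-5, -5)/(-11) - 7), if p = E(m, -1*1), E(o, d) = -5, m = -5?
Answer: 360/11 ≈ 32.727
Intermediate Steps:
p = -5
p*(t(-5, -5)/(-11) - 7) = -5*(-5/(-11) - 7) = -5*(-5*(-1/11) - 7) = -5*(5/11 - 7) = -5*(-72/11) = 360/11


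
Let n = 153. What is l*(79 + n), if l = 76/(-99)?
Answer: -17632/99 ≈ -178.10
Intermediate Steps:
l = -76/99 (l = 76*(-1/99) = -76/99 ≈ -0.76768)
l*(79 + n) = -76*(79 + 153)/99 = -76/99*232 = -17632/99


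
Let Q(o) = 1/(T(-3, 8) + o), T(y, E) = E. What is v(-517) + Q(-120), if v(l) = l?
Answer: -57905/112 ≈ -517.01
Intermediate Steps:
Q(o) = 1/(8 + o)
v(-517) + Q(-120) = -517 + 1/(8 - 120) = -517 + 1/(-112) = -517 - 1/112 = -57905/112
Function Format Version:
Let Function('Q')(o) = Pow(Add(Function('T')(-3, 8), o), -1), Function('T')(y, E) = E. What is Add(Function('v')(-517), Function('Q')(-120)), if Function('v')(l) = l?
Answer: Rational(-57905, 112) ≈ -517.01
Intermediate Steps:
Function('Q')(o) = Pow(Add(8, o), -1)
Add(Function('v')(-517), Function('Q')(-120)) = Add(-517, Pow(Add(8, -120), -1)) = Add(-517, Pow(-112, -1)) = Add(-517, Rational(-1, 112)) = Rational(-57905, 112)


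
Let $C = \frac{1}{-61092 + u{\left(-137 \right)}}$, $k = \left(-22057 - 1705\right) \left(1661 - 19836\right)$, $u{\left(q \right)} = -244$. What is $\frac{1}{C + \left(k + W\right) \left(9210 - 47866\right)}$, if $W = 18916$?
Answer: $- \frac{61336}{1024020840926662657} \approx -5.9897 \cdot 10^{-14}$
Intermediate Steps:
$k = 431874350$ ($k = \left(-23762\right) \left(-18175\right) = 431874350$)
$C = - \frac{1}{61336}$ ($C = \frac{1}{-61092 - 244} = \frac{1}{-61336} = - \frac{1}{61336} \approx -1.6304 \cdot 10^{-5}$)
$\frac{1}{C + \left(k + W\right) \left(9210 - 47866\right)} = \frac{1}{- \frac{1}{61336} + \left(431874350 + 18916\right) \left(9210 - 47866\right)} = \frac{1}{- \frac{1}{61336} + 431893266 \left(-38656\right)} = \frac{1}{- \frac{1}{61336} - 16695266090496} = \frac{1}{- \frac{1024020840926662657}{61336}} = - \frac{61336}{1024020840926662657}$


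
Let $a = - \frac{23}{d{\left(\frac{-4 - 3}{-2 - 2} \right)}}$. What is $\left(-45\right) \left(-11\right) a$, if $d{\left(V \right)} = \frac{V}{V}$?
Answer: $-11385$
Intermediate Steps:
$d{\left(V \right)} = 1$
$a = -23$ ($a = - \frac{23}{1} = \left(-23\right) 1 = -23$)
$\left(-45\right) \left(-11\right) a = \left(-45\right) \left(-11\right) \left(-23\right) = 495 \left(-23\right) = -11385$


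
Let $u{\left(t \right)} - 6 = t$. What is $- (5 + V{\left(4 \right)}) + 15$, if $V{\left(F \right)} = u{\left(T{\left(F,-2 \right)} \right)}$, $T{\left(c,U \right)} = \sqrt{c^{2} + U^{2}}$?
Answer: $4 - 2 \sqrt{5} \approx -0.47214$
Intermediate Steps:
$T{\left(c,U \right)} = \sqrt{U^{2} + c^{2}}$
$u{\left(t \right)} = 6 + t$
$V{\left(F \right)} = 6 + \sqrt{4 + F^{2}}$ ($V{\left(F \right)} = 6 + \sqrt{\left(-2\right)^{2} + F^{2}} = 6 + \sqrt{4 + F^{2}}$)
$- (5 + V{\left(4 \right)}) + 15 = - (5 + \left(6 + \sqrt{4 + 4^{2}}\right)) + 15 = - (5 + \left(6 + \sqrt{4 + 16}\right)) + 15 = - (5 + \left(6 + \sqrt{20}\right)) + 15 = - (5 + \left(6 + 2 \sqrt{5}\right)) + 15 = - (11 + 2 \sqrt{5}) + 15 = \left(-11 - 2 \sqrt{5}\right) + 15 = 4 - 2 \sqrt{5}$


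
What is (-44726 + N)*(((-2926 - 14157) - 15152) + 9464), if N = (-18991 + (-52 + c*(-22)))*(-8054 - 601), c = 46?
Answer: -3951481209529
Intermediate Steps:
N = 173576025 (N = (-18991 + (-52 + 46*(-22)))*(-8054 - 601) = (-18991 + (-52 - 1012))*(-8655) = (-18991 - 1064)*(-8655) = -20055*(-8655) = 173576025)
(-44726 + N)*(((-2926 - 14157) - 15152) + 9464) = (-44726 + 173576025)*(((-2926 - 14157) - 15152) + 9464) = 173531299*((-17083 - 15152) + 9464) = 173531299*(-32235 + 9464) = 173531299*(-22771) = -3951481209529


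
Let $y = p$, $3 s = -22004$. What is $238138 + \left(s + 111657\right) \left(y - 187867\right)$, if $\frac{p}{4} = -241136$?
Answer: $-120221966341$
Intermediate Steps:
$s = - \frac{22004}{3}$ ($s = \frac{1}{3} \left(-22004\right) = - \frac{22004}{3} \approx -7334.7$)
$p = -964544$ ($p = 4 \left(-241136\right) = -964544$)
$y = -964544$
$238138 + \left(s + 111657\right) \left(y - 187867\right) = 238138 + \left(- \frac{22004}{3} + 111657\right) \left(-964544 - 187867\right) = 238138 + \frac{312967}{3} \left(-1152411\right) = 238138 - 120222204479 = -120221966341$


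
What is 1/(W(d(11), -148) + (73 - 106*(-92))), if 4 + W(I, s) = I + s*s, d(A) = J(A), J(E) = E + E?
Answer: 1/31747 ≈ 3.1499e-5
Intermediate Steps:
J(E) = 2*E
d(A) = 2*A
W(I, s) = -4 + I + s**2 (W(I, s) = -4 + (I + s*s) = -4 + (I + s**2) = -4 + I + s**2)
1/(W(d(11), -148) + (73 - 106*(-92))) = 1/((-4 + 2*11 + (-148)**2) + (73 - 106*(-92))) = 1/((-4 + 22 + 21904) + (73 + 9752)) = 1/(21922 + 9825) = 1/31747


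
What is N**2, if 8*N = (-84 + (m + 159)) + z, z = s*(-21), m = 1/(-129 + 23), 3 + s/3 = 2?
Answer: 213949129/719104 ≈ 297.52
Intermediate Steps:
s = -3 (s = -9 + 3*2 = -9 + 6 = -3)
m = -1/106 (m = 1/(-106) = -1/106 ≈ -0.0094340)
z = 63 (z = -3*(-21) = 63)
N = 14627/848 (N = ((-84 + (-1/106 + 159)) + 63)/8 = ((-84 + 16853/106) + 63)/8 = (7949/106 + 63)/8 = (1/8)*(14627/106) = 14627/848 ≈ 17.249)
N**2 = (14627/848)**2 = 213949129/719104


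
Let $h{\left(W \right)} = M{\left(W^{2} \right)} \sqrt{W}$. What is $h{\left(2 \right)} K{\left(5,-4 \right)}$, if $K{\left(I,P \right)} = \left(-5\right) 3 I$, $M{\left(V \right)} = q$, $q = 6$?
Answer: $- 450 \sqrt{2} \approx -636.4$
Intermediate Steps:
$M{\left(V \right)} = 6$
$h{\left(W \right)} = 6 \sqrt{W}$
$K{\left(I,P \right)} = - 15 I$
$h{\left(2 \right)} K{\left(5,-4 \right)} = 6 \sqrt{2} \left(\left(-15\right) 5\right) = 6 \sqrt{2} \left(-75\right) = - 450 \sqrt{2}$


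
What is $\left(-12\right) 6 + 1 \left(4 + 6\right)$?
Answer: $-62$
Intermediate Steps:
$\left(-12\right) 6 + 1 \left(4 + 6\right) = -72 + 1 \cdot 10 = -72 + 10 = -62$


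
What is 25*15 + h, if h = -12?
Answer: 363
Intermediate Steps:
25*15 + h = 25*15 - 12 = 375 - 12 = 363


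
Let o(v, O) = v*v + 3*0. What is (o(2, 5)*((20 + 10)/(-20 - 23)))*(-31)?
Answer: 3720/43 ≈ 86.512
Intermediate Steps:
o(v, O) = v**2 (o(v, O) = v**2 + 0 = v**2)
(o(2, 5)*((20 + 10)/(-20 - 23)))*(-31) = (2**2*((20 + 10)/(-20 - 23)))*(-31) = (4*(30/(-43)))*(-31) = (4*(30*(-1/43)))*(-31) = (4*(-30/43))*(-31) = -120/43*(-31) = 3720/43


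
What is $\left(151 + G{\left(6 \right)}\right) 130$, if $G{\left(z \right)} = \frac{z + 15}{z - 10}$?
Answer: $\frac{37895}{2} \approx 18948.0$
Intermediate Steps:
$G{\left(z \right)} = \frac{15 + z}{-10 + z}$
$\left(151 + G{\left(6 \right)}\right) 130 = \left(151 + \frac{15 + 6}{-10 + 6}\right) 130 = \left(151 + \frac{1}{-4} \cdot 21\right) 130 = \left(151 - \frac{21}{4}\right) 130 = \frac{583}{4} \cdot 130 = \frac{37895}{2}$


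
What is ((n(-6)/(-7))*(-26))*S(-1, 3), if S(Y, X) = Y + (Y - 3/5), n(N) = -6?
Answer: 2028/35 ≈ 57.943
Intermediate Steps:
S(Y, X) = -⅗ + 2*Y (S(Y, X) = Y + (Y - 3/5) = Y + (Y - 1*⅗) = Y + (Y - ⅗) = Y + (-⅗ + Y) = -⅗ + 2*Y)
((n(-6)/(-7))*(-26))*S(-1, 3) = (-6/(-7)*(-26))*(-⅗ + 2*(-1)) = (-6*(-⅐)*(-26))*(-⅗ - 2) = ((6/7)*(-26))*(-13/5) = -156/7*(-13/5) = 2028/35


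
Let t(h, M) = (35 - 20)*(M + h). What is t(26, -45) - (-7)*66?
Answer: 177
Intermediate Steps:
t(h, M) = 15*M + 15*h (t(h, M) = 15*(M + h) = 15*M + 15*h)
t(26, -45) - (-7)*66 = (15*(-45) + 15*26) - (-7)*66 = (-675 + 390) - 1*(-462) = -285 + 462 = 177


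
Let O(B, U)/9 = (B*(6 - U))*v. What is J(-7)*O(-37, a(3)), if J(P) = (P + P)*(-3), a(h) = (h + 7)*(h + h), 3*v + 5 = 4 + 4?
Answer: 755244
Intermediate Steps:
v = 1 (v = -5/3 + (4 + 4)/3 = -5/3 + (⅓)*8 = -5/3 + 8/3 = 1)
a(h) = 2*h*(7 + h) (a(h) = (7 + h)*(2*h) = 2*h*(7 + h))
O(B, U) = 9*B*(6 - U) (O(B, U) = 9*((B*(6 - U))*1) = 9*(B*(6 - U)) = 9*B*(6 - U))
J(P) = -6*P (J(P) = (2*P)*(-3) = -6*P)
J(-7)*O(-37, a(3)) = (-6*(-7))*(9*(-37)*(6 - 2*3*(7 + 3))) = 42*(9*(-37)*(6 - 2*3*10)) = 42*(9*(-37)*(6 - 1*60)) = 42*(9*(-37)*(6 - 60)) = 42*(9*(-37)*(-54)) = 42*17982 = 755244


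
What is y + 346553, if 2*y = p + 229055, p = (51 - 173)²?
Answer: 937045/2 ≈ 4.6852e+5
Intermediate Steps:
p = 14884 (p = (-122)² = 14884)
y = 243939/2 (y = (14884 + 229055)/2 = (½)*243939 = 243939/2 ≈ 1.2197e+5)
y + 346553 = 243939/2 + 346553 = 937045/2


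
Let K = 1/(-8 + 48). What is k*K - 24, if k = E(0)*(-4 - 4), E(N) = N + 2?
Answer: -122/5 ≈ -24.400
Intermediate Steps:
E(N) = 2 + N
k = -16 (k = (2 + 0)*(-4 - 4) = 2*(-8) = -16)
K = 1/40 ≈ 0.025000
k*K - 24 = -16*1/40 - 24 = -⅖ - 24 = -122/5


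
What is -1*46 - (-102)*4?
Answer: 362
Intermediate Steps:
-1*46 - (-102)*4 = -46 - 17*(-24) = -46 + 408 = 362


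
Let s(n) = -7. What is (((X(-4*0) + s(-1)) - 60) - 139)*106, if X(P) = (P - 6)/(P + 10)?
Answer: -109498/5 ≈ -21900.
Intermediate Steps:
X(P) = (-6 + P)/(10 + P)
(((X(-4*0) + s(-1)) - 60) - 139)*106 = ((((-6 - 4*0)/(10 - 4*0) - 7) - 60) - 139)*106 = ((((-6 + 0)/(10 + 0) - 7) - 60) - 139)*106 = (((-6/10 - 7) - 60) - 139)*106 = ((((⅒)*(-6) - 7) - 60) - 139)*106 = (((-⅗ - 7) - 60) - 139)*106 = ((-38/5 - 60) - 139)*106 = (-338/5 - 139)*106 = -1033/5*106 = -109498/5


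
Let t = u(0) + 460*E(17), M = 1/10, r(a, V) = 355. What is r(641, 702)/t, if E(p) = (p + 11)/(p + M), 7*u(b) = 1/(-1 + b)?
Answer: 424935/901429 ≈ 0.47140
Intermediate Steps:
u(b) = 1/(7*(-1 + b))
M = ⅒ ≈ 0.10000
E(p) = (11 + p)/(⅒ + p) (E(p) = (p + 11)/(p + ⅒) = (11 + p)/(⅒ + p))
t = 901429/1197 (t = 1/(7*(-1 + 0)) + 460*(10*(11 + 17)/(1 + 10*17)) = (⅐)/(-1) + 460*(10*28/(1 + 170)) = (⅐)*(-1) + 460*(10*28/171) = -⅐ + 460*(10*(1/171)*28) = -⅐ + 460*(280/171) = -⅐ + 128800/171 = 901429/1197 ≈ 753.07)
r(641, 702)/t = 355/(901429/1197) = 355*(1197/901429) = 424935/901429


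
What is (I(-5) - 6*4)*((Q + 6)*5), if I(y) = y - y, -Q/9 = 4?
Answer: 3600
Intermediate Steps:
Q = -36 (Q = -9*4 = -36)
I(y) = 0
(I(-5) - 6*4)*((Q + 6)*5) = (0 - 6*4)*((-36 + 6)*5) = (0 - 24)*(-30*5) = -24*(-150) = 3600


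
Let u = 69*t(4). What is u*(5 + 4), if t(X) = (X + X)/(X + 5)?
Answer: 552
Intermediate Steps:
t(X) = 2*X/(5 + X) (t(X) = (2*X)/(5 + X) = 2*X/(5 + X))
u = 184/3 (u = 69*(2*4/(5 + 4)) = 69*(2*4/9) = 69*(2*4*(1/9)) = 69*(8/9) = 184/3 ≈ 61.333)
u*(5 + 4) = 184*(5 + 4)/3 = (184/3)*9 = 552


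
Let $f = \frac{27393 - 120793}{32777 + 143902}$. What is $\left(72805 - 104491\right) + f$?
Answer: $- \frac{5598344194}{176679} \approx -31687.0$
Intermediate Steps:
$f = - \frac{93400}{176679} \approx -0.52864$
$\left(72805 - 104491\right) + f = \left(72805 - 104491\right) - \frac{93400}{176679} = -31686 - \frac{93400}{176679} = - \frac{5598344194}{176679}$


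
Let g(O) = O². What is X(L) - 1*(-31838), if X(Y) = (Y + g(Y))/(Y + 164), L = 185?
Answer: 11145872/349 ≈ 31937.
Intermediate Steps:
X(Y) = (Y + Y²)/(164 + Y) (X(Y) = (Y + Y²)/(Y + 164) = (Y + Y²)/(164 + Y))
X(L) - 1*(-31838) = 185*(1 + 185)/(164 + 185) - 1*(-31838) = 185*186/349 + 31838 = 185*(1/349)*186 + 31838 = 34410/349 + 31838 = 11145872/349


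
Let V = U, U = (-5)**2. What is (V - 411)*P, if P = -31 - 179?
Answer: 81060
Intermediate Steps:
U = 25
V = 25
P = -210
(V - 411)*P = (25 - 411)*(-210) = -386*(-210) = 81060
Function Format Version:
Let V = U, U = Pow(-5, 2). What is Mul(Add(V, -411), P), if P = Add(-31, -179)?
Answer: 81060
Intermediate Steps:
U = 25
V = 25
P = -210
Mul(Add(V, -411), P) = Mul(Add(25, -411), -210) = Mul(-386, -210) = 81060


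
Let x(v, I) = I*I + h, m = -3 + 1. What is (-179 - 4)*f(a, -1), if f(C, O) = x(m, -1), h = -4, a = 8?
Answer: 549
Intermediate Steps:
m = -2
x(v, I) = -4 + I² (x(v, I) = I*I - 4 = I² - 4 = -4 + I²)
f(C, O) = -3 (f(C, O) = -4 + (-1)² = -4 + 1 = -3)
(-179 - 4)*f(a, -1) = (-179 - 4)*(-3) = -183*(-3) = 549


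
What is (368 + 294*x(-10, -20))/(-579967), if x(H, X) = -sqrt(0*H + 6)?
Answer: -368/579967 + 294*sqrt(6)/579967 ≈ 0.00060719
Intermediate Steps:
x(H, X) = -sqrt(6) (x(H, X) = -sqrt(0 + 6) = -sqrt(6))
(368 + 294*x(-10, -20))/(-579967) = (368 + 294*(-sqrt(6)))/(-579967) = (368 - 294*sqrt(6))*(-1/579967) = -368/579967 + 294*sqrt(6)/579967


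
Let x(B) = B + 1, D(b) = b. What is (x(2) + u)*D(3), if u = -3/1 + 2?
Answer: 6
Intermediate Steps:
x(B) = 1 + B
u = -1 (u = -3*1 + 2 = -3 + 2 = -1)
(x(2) + u)*D(3) = ((1 + 2) - 1)*3 = (3 - 1)*3 = 2*3 = 6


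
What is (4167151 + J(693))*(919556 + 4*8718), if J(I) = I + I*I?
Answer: 4436270105804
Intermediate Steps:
J(I) = I + I²
(4167151 + J(693))*(919556 + 4*8718) = (4167151 + 693*(1 + 693))*(919556 + 4*8718) = (4167151 + 693*694)*(919556 + 34872) = (4167151 + 480942)*954428 = 4648093*954428 = 4436270105804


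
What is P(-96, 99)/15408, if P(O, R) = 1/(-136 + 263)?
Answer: 1/1956816 ≈ 5.1103e-7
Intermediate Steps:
P(O, R) = 1/127
P(-96, 99)/15408 = (1/127)/15408 = (1/127)*(1/15408) = 1/1956816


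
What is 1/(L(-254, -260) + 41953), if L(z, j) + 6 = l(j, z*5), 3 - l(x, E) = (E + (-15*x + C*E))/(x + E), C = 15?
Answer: 153/6416708 ≈ 2.3844e-5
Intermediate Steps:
l(x, E) = 3 - (-15*x + 16*E)/(E + x) (l(x, E) = 3 - (E + (-15*x + 15*E))/(x + E) = 3 - (-15*x + 16*E)/(E + x))
L(z, j) = -6 + (-65*z + 18*j)/(j + 5*z) (L(z, j) = -6 + (-13*z*5 + 18*j)/(z*5 + j) = -6 + (-65*z + 18*j)/(5*z + j) = -6 + (-65*z + 18*j)/(j + 5*z))
1/(L(-254, -260) + 41953) = 1/((-95*(-254) + 12*(-260))/(-260 + 5*(-254)) + 41953) = 1/((24130 - 3120)/(-260 - 1270) + 41953) = 1/(21010/(-1530) + 41953) = 1/(-1/1530*21010 + 41953) = 1/(-2101/153 + 41953) = 1/(6416708/153) = 153/6416708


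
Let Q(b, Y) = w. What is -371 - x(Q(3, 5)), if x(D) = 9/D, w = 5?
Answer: -1864/5 ≈ -372.80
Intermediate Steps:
Q(b, Y) = 5
-371 - x(Q(3, 5)) = -371 - 9/5 = -1864/5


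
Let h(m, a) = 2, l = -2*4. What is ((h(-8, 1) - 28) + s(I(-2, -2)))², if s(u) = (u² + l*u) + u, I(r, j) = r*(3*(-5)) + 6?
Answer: 1036324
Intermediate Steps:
l = -8
I(r, j) = 6 - 15*r (I(r, j) = r*(-15) + 6 = -15*r + 6 = 6 - 15*r)
s(u) = u² - 7*u (s(u) = (u² - 8*u) + u = u² - 7*u)
((h(-8, 1) - 28) + s(I(-2, -2)))² = ((2 - 28) + (6 - 15*(-2))*(-7 + (6 - 15*(-2))))² = (-26 + (6 + 30)*(-7 + (6 + 30)))² = (-26 + 36*(-7 + 36))² = (-26 + 36*29)² = (-26 + 1044)² = 1018² = 1036324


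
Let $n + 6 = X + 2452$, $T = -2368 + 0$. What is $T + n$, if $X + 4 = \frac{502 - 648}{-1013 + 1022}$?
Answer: $\frac{520}{9} \approx 57.778$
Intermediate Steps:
$X = - \frac{182}{9}$ ($X = -4 + \frac{502 - 648}{-1013 + 1022} = -4 - \frac{146}{9} = - \frac{182}{9} \approx -20.222$)
$T = -2368$
$n = \frac{21832}{9}$ ($n = -6 + \left(- \frac{182}{9} + 2452\right) = -6 + \frac{21886}{9} = \frac{21832}{9} \approx 2425.8$)
$T + n = -2368 + \frac{21832}{9} = \frac{520}{9}$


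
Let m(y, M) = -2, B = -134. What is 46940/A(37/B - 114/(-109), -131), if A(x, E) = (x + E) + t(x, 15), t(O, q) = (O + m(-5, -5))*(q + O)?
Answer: -2002791195568/6384310867 ≈ -313.71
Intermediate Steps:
t(O, q) = (-2 + O)*(O + q) (t(O, q) = (O - 2)*(q + O) = (-2 + O)*(O + q))
A(x, E) = -30 + E + x² + 14*x (A(x, E) = (x + E) + (x² - 2*x - 2*15 + x*15) = (E + x) + (x² - 2*x - 30 + 15*x) = (E + x) + (-30 + x² + 13*x) = -30 + E + x² + 14*x)
46940/A(37/B - 114/(-109), -131) = 46940/(-30 - 131 + (37/(-134) - 114/(-109))² + 14*(37/(-134) - 114/(-109))) = 46940/(-30 - 131 + (37*(-1/134) - 114*(-1/109))² + 14*(37*(-1/134) - 114*(-1/109))) = 46940/(-30 - 131 + (-37/134 + 114/109)² + 14*(-37/134 + 114/109)) = 46940/(-30 - 131 + (11243/14606)² + 14*(11243/14606)) = 46940/(-30 - 131 + 126405049/213335236 + 78701/7303) = 46940/(-31921554335/213335236) = 46940*(-213335236/31921554335) = -2002791195568/6384310867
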